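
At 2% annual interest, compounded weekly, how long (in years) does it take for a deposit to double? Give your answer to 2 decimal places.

34.66 years

(1 + 0.000384615)^(52t) = 2.
52t = ln 2 / ln(1 + 0.000384615) ≈ 0.69315/0.000384541 ≈ 1802.5292.
t ≈ 34.6640.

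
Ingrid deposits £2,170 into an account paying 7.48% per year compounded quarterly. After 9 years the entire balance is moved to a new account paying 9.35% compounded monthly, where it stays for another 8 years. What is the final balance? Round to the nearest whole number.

£8,907

Phase 1: 2,170·(1 + 0.0187)^36 ≈ 4,227.9199.
Phase 2: 4,227.9199·(1 + 0.0935/12)^96 ≈ 8,906.7650.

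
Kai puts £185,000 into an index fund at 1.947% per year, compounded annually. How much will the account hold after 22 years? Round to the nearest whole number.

Annual rate = 1.947% = 0.01947; years = 22.
A = 185,000·(1 + 0.01947)^22 ≈ 185,000·1.52840308803 ≈ 282,754.5713.

£282,755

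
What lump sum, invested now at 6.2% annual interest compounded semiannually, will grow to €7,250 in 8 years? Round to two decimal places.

Growth factor = (1 + 0.031)^16 ≈ 1.629816254.
P = 7,250/1.629816254 ≈ 4,448.3542.

€4,448.35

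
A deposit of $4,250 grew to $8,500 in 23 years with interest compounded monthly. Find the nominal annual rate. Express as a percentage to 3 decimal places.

The 276-period growth factor is 8,500/4,250 = 2.
r/12 = 2^(1/276) − 1 ≈ 0.00251456, so r ≈ 12·0.00251456 = 3.01747%.

3.017%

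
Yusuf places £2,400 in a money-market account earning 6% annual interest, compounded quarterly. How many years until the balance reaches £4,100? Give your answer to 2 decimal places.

8.99 years

We need (1 + 0.015)^(4t) = 1.7083, so 4t = ln 1.7083 / ln 1.015 ≈ 35.9683.
t ≈ 35.9683/4 = 8.9921 years.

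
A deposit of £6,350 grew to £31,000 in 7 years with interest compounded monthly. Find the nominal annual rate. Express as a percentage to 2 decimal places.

22.87%

(1 + r/12)^84 = 31,000/6,350 = 4.88189.
1 + r/12 = 4.88189^(1/84) ≈ 1.019055, so r/12 ≈ 0.0190547.
r ≈ 12·0.0190547 = 22.86558%.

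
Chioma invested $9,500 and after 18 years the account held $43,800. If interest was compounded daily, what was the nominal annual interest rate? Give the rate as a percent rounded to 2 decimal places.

8.49%

(1 + r/365)^6570 = 43,800/9,500 = 4.61053.
1 + r/365 = 4.61053^(1/6570) ≈ 1.000233, so r/365 ≈ 0.000232651.
r ≈ 365·0.000232651 = 8.49178%.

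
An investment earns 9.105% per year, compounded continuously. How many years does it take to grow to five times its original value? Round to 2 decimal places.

17.68 years

e^(0.09105t) = 5, so 0.09105t = ln 5 ≈ 1.6094.
t ≈ 1.6094/0.09105 ≈ 17.6764.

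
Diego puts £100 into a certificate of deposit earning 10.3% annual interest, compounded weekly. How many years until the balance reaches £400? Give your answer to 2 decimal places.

13.47 years

We need (1 + 0.00198077)^(52t) = 4, so 52t = ln 4 / ln 1.001981 ≈ 700.5697.
t ≈ 700.5697/52 = 13.4725 years.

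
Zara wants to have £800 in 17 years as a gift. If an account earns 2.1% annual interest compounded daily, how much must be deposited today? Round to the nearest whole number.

£560

Growth factor = (1 + 0.021/365)^6205 ≈ 1.42902119.
P = 800/1.42902119 ≈ 559.8237.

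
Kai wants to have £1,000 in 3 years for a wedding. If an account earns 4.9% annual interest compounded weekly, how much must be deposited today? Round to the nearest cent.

£863.35

Growth factor = (1 + 0.049/52)^156 ≈ 1.15827379.
P = 1,000/1.15827379 ≈ 863.3537.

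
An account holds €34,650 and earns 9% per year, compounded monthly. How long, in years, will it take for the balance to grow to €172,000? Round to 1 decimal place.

(1 + 0.0075)^(12t) = 172,000/34,650 = 4.9639.
12t·ln(1 + 0.0075) = ln(4.9639); 12t = 1.6022/0.00747201 ≈ 214.4263.
t ≈ 17.8689 years.

17.9 years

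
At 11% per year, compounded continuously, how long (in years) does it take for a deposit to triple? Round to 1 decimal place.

e^(0.11t) = 3, so 0.11t = ln 3 ≈ 1.0986.
t ≈ 1.0986/0.11 ≈ 9.9874.

10.0 years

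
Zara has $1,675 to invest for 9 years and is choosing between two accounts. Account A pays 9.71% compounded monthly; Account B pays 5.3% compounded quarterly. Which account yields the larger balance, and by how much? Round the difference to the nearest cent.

Account A, by $1,309.23

Account A growth factor: (1 + 0.0971/12)^108 ≈ 2.387825942; balance ≈ 3,999.6085.
Account B growth factor: (1 + 0.01325)^36 ≈ 1.606194176; balance ≈ 2,690.3752.
Account A is larger by 1,309.2332.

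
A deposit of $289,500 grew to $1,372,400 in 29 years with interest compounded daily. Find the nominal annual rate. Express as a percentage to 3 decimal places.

5.366%

(1 + r/365)^10585 = 1,372,400/289,500 = 4.74059.
1 + r/365 = 4.74059^(1/10585) ≈ 1.000147, so r/365 ≈ 0.000147026.
r ≈ 365·0.000147026 = 5.36647%.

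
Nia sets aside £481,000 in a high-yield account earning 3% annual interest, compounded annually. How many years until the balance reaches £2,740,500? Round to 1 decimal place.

We need (1 + 0.03)^t = 5.6975, so t = ln 5.6975 / ln 1.03 ≈ 58.8667.

58.9 years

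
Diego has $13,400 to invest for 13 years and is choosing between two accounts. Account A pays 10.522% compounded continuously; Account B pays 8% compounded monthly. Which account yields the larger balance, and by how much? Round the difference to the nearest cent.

Account A, by $14,840.08

Account A growth factor: e^(0.10522·13) = e^1.36786 ≈ 3.9269380497; balance ≈ 52,620.9699.
Account B growth factor: (1 + 0.08/12)^156 ≈ 2.8194692672; balance ≈ 37,780.8882.
Account A is larger by 14,840.0817.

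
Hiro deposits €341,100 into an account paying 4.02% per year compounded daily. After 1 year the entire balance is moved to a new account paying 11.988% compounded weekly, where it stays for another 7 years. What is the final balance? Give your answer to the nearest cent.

€821,036.58

After 1 years at 4.02%: 341,100 × 1.04101665278 ≈ 355,090.7803.
Then 7 years at 11.988%: 355,090.7803 × 2.31218783452 ≈ 821,036.5823.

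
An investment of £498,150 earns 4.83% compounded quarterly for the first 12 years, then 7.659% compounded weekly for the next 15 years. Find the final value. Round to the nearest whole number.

Phase 1: 498,150·(1 + 0.012075)^48 ≈ 886,277.2443.
Phase 2: 886,277.2443·(1 + 0.07659/52)^780 ≈ 2,793,455.3537.

£2,793,455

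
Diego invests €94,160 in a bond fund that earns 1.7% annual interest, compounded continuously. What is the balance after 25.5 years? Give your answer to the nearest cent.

€145,255.67

A = P·e^(rt) = 94,160·e^(0.017·25.5) = 94,160·e^0.4335.
e^0.4335 ≈ 1.54264735158, so A ≈ 145,255.6746.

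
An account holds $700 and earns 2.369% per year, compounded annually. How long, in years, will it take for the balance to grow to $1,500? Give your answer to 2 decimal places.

32.55 years

We need (1 + 0.02369)^t = 2.1429, so t = ln 2.1429 / ln 1.02369 ≈ 32.5510.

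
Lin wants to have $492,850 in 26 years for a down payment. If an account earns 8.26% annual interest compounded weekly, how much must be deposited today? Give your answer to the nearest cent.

$57,645.30

Growth factor = (1 + 0.0826/52)^1352 ≈ 8.54969931191.
P = 492,850/8.54969931191 ≈ 57,645.3021.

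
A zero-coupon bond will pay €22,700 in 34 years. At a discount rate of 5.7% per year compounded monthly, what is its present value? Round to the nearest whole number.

€3,284

Periodic rate = 5.7%/12 = 0.00475; 408 periods.
P = 22,700/(1 + 0.00475)^408 ≈ 22,700/6.9130558343 ≈ 3,283.6419.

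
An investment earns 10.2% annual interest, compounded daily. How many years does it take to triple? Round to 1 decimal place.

10.8 years

(1 + 0.000279452)^(365t) = 3.
365t = ln 3 / ln(1 + 0.000279452) ≈ 1.0986/0.000279413 ≈ 3931.8580.
t ≈ 10.7722.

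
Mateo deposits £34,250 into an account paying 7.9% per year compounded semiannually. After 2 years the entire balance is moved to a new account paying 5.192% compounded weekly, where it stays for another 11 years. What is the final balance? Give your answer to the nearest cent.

£70,773.24

Phase 1: 34,250·(1 + 0.0395)^4 ≈ 39,990.6580.
Phase 2: 39,990.6580·(1 + 0.05192/52)^572 ≈ 70,773.2389.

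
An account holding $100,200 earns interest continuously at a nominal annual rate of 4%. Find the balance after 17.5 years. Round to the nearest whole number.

A = P·e^(rt) = 100,200·e^(0.04·17.5) = 100,200·e^0.7.
e^0.7 ≈ 2.01375270747, so A ≈ 201,778.0213.

$201,778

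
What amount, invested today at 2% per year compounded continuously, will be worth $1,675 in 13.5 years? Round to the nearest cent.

$1,278.66

P = A·e^(−rt) = 1,675·e^(−0.27).
e^(−0.27) ≈ 0.7633794943, so P ≈ 1,278.6607.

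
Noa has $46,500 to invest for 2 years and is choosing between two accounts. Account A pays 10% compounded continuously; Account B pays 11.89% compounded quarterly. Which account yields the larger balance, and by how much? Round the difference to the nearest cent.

Account B, by $1,983.88

A: e^(0.1·2) = e^0.2 ≈ 1.2214027582, so 46,500 × 1.2214027582 ≈ 56,795.2283.
B: (1 + 0.029725)^8 ≈ 1.2640668859, so 46,500 × 1.2640668859 ≈ 58,779.1102.
Difference ≈ 1,983.8819 in favor of B.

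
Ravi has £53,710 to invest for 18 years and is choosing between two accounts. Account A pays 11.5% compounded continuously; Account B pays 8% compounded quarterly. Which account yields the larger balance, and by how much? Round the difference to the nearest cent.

Account A growth factor: e^(0.115·18) = e^2.07 ≈ 7.92482311785; balance ≈ 425,642.2497.
Account B growth factor: (1 + 0.02)^72 ≈ 4.16114037505; balance ≈ 223,494.8495.
Account A is larger by 202,147.4001.

Account A, by £202,147.40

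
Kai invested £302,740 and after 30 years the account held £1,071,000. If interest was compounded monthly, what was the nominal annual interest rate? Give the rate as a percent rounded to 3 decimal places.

4.219%

(1 + r/12)^360 = 1,071,000/302,740 = 3.53769.
1 + r/12 = 3.53769^(1/360) ≈ 1.003516, so r/12 ≈ 0.00351582.
r ≈ 12·0.00351582 = 4.21898%.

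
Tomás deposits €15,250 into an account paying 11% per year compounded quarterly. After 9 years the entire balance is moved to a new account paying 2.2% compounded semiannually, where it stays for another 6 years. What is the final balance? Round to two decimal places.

€46,177.41

Phase 1: 15,250·(1 + 0.0275)^36 ≈ 40,496.3371.
Phase 2: 40,496.3371·(1 + 0.011)^12 ≈ 46,177.4142.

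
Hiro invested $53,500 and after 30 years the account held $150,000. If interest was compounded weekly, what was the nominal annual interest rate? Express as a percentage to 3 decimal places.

The 1560-period growth factor is 150,000/53,500 = 2.80374.
r/52 = 2.80374^(1/1560) − 1 ≈ 0.000661086, so r ≈ 52·0.000661086 = 3.43765%.

3.438%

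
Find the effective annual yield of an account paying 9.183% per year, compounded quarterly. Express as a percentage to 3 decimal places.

EAR = (1 + 9.183%/4)^4 − 1 = (1 + 0.0229575)^4 − 1.
(1 + 0.0229575)^4 ≈ 1.095041, so EAR ≈ 9.50410%.

9.504%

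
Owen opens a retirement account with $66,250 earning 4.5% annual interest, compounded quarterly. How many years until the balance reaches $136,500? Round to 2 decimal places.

16.15 years

(1 + 0.01125)^(4t) = 136,500/66,250 = 2.0604.
4t·ln(1 + 0.01125) = ln(2.0604); 4t = 0.72289/0.0111872 ≈ 64.6176.
t ≈ 16.1544 years.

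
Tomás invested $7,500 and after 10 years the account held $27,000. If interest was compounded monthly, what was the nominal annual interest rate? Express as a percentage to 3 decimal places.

12.878%

The 120-period growth factor is 27,000/7,500 = 3.6.
r/12 = 3.6^(1/120) − 1 ≈ 0.0107316, so r ≈ 12·0.0107316 = 12.87795%.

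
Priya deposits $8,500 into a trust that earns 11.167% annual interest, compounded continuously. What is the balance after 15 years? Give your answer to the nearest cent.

A = P·e^(rt) = 8,500·e^(0.11167·15) = 8,500·e^1.67505.
e^1.67505 ≈ 5.3390620955, so A ≈ 45,382.0278.

$45,382.03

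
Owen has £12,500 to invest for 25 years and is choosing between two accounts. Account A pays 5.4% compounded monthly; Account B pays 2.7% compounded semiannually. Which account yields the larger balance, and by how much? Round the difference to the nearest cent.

A: (1 + 0.0045)^300 ≈ 3.8457613042, so 12,500 × 3.8457613042 ≈ 48,072.0163.
B: (1 + 0.0135)^50 ≈ 1.9551840759, so 12,500 × 1.9551840759 ≈ 24,439.8009.
Difference ≈ 23,632.2154 in favor of A.

Account A, by £23,632.22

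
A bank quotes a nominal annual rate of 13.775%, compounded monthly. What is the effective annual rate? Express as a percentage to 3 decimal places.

14.679%

One year is 12 periods at 0.0114792 each: (1 + 0.0114792)^12 ≈ 1.146788.
EAR = 1.146788 − 1 ≈ 14.67884%.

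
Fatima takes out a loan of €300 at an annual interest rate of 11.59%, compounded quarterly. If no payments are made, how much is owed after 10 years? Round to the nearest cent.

Periodic rate = 11.59%/4 = 0.028975; periods = 4·10 = 40.
A = 300·(1 + 0.028975)^40 ≈ 300·3.13467796 ≈ 940.4034.

€940.40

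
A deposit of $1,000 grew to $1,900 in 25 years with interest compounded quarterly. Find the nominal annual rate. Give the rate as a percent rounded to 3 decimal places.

2.576%

The 100-period growth factor is 1,900/1,000 = 1.9.
r/4 = 1.9^(1/100) − 1 ≈ 0.00643918, so r ≈ 4·0.00643918 = 2.57567%.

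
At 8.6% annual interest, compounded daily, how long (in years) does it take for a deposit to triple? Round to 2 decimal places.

12.78 years

(1 + 0.000235616)^(365t) = 3.
365t = ln 3 / ln(1 + 0.000235616) ≈ 1.0986/0.000235589 ≈ 4663.2642.
t ≈ 12.7761.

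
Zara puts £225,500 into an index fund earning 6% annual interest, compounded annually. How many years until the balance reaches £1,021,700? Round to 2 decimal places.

(1 + 0.06)^t = 1,021,700/225,500 = 4.5308.
t·ln(1 + 0.06) = ln(4.5308); t = 1.5109/0.0582689 ≈ 25.9298.

25.93 years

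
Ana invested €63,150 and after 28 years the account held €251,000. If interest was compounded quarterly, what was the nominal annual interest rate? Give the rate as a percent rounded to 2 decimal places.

4.96%

The 112-period growth factor is 251,000/63,150 = 3.97466.
r/4 = 3.97466^(1/112) − 1 ≈ 0.0123971, so r ≈ 4·0.0123971 = 4.95884%.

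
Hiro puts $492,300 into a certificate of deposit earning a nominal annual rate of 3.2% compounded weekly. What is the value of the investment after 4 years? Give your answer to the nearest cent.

$559,503.02

Growth factor = (1 + 0.032/52)^208 ≈ 1.13650825923.
A ≈ 492,300 × 1.13650825923 ≈ 559,503.0160.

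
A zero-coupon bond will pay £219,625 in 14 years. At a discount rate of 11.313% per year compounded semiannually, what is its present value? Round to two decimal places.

£47,053.03

Periodic rate = 11.313%/2 = 0.056565; 28 periods.
P = 219,625/(1 + 0.056565)^28 ≈ 219,625/4.66760570064 ≈ 47,053.0319.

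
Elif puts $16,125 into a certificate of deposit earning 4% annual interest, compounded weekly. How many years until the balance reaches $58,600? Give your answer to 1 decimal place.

We need (1 + 0.000769231)^(52t) = 3.6341, so 52t = ln 3.6341 / ln 1.000769 ≈ 1678.1181.
t ≈ 1678.1181/52 = 32.2715 years.

32.3 years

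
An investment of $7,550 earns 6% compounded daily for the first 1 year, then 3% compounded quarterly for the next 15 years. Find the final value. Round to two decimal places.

Phase 1: 7,550·(1 + 0.06/365)^365 ≈ 8,016.8264.
Phase 2: 8,016.8264·(1 + 0.0075)^60 ≈ 12,551.7930.

$12,551.79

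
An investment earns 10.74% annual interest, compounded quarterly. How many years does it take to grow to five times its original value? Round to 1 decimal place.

(1 + 0.02685)^(4t) = 5.
4t = ln 5 / ln(1 + 0.02685) ≈ 1.6094/0.0264959 ≈ 60.7430.
t ≈ 15.1857.

15.2 years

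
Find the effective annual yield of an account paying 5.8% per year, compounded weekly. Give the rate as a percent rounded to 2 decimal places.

EAR = (1 + 5.8%/52)^52 − 1 = (1 + 0.00111538)^52 − 1.
(1 + 0.00111538)^52 ≈ 1.059681, so EAR ≈ 5.96807%.

5.97%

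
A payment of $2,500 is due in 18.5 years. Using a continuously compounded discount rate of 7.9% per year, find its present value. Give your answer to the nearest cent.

$579.72

P = A·e^(−rt) = 2,500·e^(−1.4615).
e^(−1.4615) ≈ 0.2318881815, so P ≈ 579.7205.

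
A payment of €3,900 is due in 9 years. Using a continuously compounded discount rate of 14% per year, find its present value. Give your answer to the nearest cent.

€1,106.25

P = A·e^(−rt) = 3,900·e^(−1.26).
e^(−1.26) ≈ 0.2836540265, so P ≈ 1,106.2507.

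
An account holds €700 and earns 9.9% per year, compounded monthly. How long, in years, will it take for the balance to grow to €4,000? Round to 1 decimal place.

We need (1 + 0.00825)^(12t) = 5.7143, so 12t = ln 5.7143 / ln 1.00825 ≈ 212.1393.
t ≈ 212.1393/12 = 17.6783 years.

17.7 years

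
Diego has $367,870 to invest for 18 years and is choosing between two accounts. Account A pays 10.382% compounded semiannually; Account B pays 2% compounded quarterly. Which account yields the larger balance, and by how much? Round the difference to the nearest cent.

Account A, by $1,747,890.00

Account A growth factor: (1 + 0.05191)^36 ≈ 6.183423829024; balance ≈ 2,274,696.1240.
Account B growth factor: (1 + 0.005)^72 ≈ 1.43204427849; balance ≈ 526,806.1287.
Account A is larger by 1,747,889.9953.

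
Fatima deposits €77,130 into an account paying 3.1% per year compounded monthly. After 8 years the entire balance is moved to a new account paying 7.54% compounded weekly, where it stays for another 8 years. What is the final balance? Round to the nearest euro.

€180,537

Phase 1: 77,130·(1 + 0.031/12)^96 ≈ 98,807.4026.
Phase 2: 98,807.4026·(1 + 0.00145)^416 ≈ 180,536.9795.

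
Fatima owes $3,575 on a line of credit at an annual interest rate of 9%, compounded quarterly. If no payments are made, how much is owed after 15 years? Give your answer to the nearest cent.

Periodic rate = 9%/4 = 0.0225; periods = 4·15 = 60.
A = 3,575·(1 + 0.0225)^60 ≈ 3,575·3.8001347859 ≈ 13,585.4819.

$13,585.48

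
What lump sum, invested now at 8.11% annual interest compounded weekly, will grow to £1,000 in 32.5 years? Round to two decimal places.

Periodic rate = 8.11%/52 = 0.00155962; 1690 periods.
P = 1,000/(1 + 0.0811/52)^1690 ≈ 1,000/13.9251528 ≈ 71.8125.

£71.81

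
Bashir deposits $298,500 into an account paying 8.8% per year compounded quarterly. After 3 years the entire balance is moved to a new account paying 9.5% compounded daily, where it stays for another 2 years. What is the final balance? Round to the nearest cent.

$468,662.60

Phase 1: 298,500·(1 + 0.022)^12 ≈ 387,574.4015.
Phase 2: 387,574.4015·(1 + 0.095/365)^730 ≈ 468,662.6028.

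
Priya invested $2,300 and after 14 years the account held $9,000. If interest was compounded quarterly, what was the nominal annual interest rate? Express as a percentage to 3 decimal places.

9.865%

(1 + r/4)^56 = 9,000/2,300 = 3.91304.
1 + r/4 = 3.91304^(1/56) ≈ 1.024662, so r/4 ≈ 0.024662.
r ≈ 4·0.024662 = 9.86479%.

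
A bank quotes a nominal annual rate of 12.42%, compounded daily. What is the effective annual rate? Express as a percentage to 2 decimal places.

One year is 365 periods at 0.000340274 each: (1 + 0.000340274)^365 ≈ 1.132218.
EAR = 1.132218 − 1 ≈ 13.22184%.

13.22%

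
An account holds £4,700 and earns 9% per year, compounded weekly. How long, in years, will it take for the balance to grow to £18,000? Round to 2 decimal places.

(1 + 0.00173077)^(52t) = 18,000/4,700 = 3.8298.
52t·ln(1 + 0.00173077) = ln(3.8298); 52t = 1.3428/0.00172927 ≈ 776.5166.
t ≈ 14.9330 years.

14.93 years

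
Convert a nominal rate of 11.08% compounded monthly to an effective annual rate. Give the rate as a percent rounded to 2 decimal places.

EAR = (1 + 11.08%/12)^12 − 1 = (1 + 0.00923333)^12 − 1.
(1 + 0.00923333)^12 ≈ 1.116604, so EAR ≈ 11.66036%.

11.66%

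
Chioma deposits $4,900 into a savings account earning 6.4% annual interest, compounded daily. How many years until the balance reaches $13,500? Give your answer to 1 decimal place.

We need (1 + 0.000175342)^(365t) = 2.7551, so 365t = ln 2.7551 / ln 1.000175 ≈ 5780.3643.
t ≈ 5780.3643/365 = 15.8366 years.

15.8 years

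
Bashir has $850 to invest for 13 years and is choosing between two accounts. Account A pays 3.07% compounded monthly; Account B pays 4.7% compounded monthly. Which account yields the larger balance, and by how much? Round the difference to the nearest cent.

Account A growth factor: (1 + 0.0307/12)^156 ≈ 1.489723234; balance ≈ 1,266.2647.
Account B growth factor: (1 + 0.047/12)^156 ≈ 1.840075445; balance ≈ 1,564.0641.
Account B is larger by 297.7994.

Account B, by $297.80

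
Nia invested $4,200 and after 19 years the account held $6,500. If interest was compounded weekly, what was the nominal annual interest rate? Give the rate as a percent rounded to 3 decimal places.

(1 + r/52)^988 = 6,500/4,200 = 1.54762.
1 + r/52 = 1.54762^(1/988) ≈ 1.000442, so r/52 ≈ 0.00044212.
r ≈ 52·0.00044212 = 2.29902%.

2.299%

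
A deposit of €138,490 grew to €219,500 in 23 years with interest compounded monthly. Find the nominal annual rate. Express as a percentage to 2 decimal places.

The 276-period growth factor is 219,500/138,490 = 1.58495.
r/12 = 1.58495^(1/276) − 1 ≈ 0.00167007, so r ≈ 12·0.00167007 = 2.00408%.

2.00%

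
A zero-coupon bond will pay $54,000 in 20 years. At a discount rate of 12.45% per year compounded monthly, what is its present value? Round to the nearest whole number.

$4,535

Growth factor = (1 + 0.010375)^240 ≈ 11.907539575.
P = 54,000/11.907539575 ≈ 4,534.9419.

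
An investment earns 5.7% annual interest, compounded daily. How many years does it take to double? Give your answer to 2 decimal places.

12.16 years

(1 + 0.000156164)^(365t) = 2.
365t = ln 2 / ln(1 + 0.000156164) ≈ 0.69315/0.000156152 ≈ 4438.9206.
t ≈ 12.1614.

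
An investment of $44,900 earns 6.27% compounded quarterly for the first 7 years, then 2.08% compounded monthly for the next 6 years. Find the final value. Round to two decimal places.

After 7 years at 6.27%: 44,900 × 1.5457290106 ≈ 69,403.2326.
Then 6 years at 2.08%: 69,403.2326 × 1.1327994572 ≈ 78,619.9442.

$78,619.94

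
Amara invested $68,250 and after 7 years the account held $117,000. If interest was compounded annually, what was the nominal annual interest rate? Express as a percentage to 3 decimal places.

(1 + r)^7 = 117,000/68,250 = 1.71429.
1 + r = 1.71429^(1/7) ≈ 1.080042, so r ≈ 0.0800415.
r ≈ 8.00415%.

8.004%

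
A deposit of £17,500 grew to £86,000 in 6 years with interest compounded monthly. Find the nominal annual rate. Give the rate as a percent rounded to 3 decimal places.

26.831%

(1 + r/12)^72 = 86,000/17,500 = 4.91429.
1 + r/12 = 4.91429^(1/72) ≈ 1.022359, so r/12 ≈ 0.0223595.
r ≈ 12·0.0223595 = 26.83134%.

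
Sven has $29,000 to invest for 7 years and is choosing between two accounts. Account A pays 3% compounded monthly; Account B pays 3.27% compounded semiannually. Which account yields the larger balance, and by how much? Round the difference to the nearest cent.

Account A growth factor: (1 + 0.0025)^84 ≈ 1.2333548005; balance ≈ 35,767.2892.
Account B growth factor: (1 + 0.01635)^14 ≈ 1.254891221; balance ≈ 36,391.8454.
Account B is larger by 624.5562.

Account B, by $624.56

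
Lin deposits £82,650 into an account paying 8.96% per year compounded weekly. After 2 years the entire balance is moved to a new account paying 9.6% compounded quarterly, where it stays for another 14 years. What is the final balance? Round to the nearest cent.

£373,077.47

After 2 years at 8.96%: 82,650 × 1.19607551053 ≈ 98,855.6409.
Then 14 years at 9.6%: 98,855.6409 × 3.77396242482 ≈ 373,077.4744.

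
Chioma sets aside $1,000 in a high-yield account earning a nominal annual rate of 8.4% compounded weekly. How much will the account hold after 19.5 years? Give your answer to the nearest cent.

Periodic rate = 8.4%/52 = 0.00161538; periods = 52·19.5 = 1014.
A = 1,000·(1 + 0.084/52)^1014 ≈ 1,000·5.138074627 ≈ 5,138.0746.

$5,138.07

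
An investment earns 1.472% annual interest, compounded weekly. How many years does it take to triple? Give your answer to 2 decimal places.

74.64 years

(1 + 0.000283077)^(52t) = 3.
52t = ln 3 / ln(1 + 0.000283077) ≈ 1.0986/0.000283037 ≈ 3881.5166.
t ≈ 74.6446.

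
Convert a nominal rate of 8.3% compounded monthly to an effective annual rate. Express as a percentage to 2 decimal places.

EAR = (1 + 8.3%/12)^12 − 1 = (1 + 0.00691667)^12 − 1.
(1 + 0.00691667)^12 ≈ 1.086231, so EAR ≈ 8.62314%.

8.62%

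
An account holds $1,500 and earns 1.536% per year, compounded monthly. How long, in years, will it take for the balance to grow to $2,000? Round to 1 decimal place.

18.7 years

(1 + 0.00128)^(12t) = 2,000/1,500 = 1.3333.
12t·ln(1 + 0.00128) = ln(1.3333); 12t = 0.28768/0.00127918 ≈ 224.8954.
t ≈ 18.7413 years.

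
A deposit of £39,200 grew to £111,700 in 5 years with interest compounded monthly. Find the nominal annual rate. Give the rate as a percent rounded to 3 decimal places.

The 60-period growth factor is 111,700/39,200 = 2.84949.
r/12 = 2.84949^(1/60) − 1 ≈ 0.0176055, so r ≈ 12·0.0176055 = 21.12662%.

21.127%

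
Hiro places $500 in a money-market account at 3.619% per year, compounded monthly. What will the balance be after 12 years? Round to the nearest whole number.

$771

Growth factor = (1 + 0.03619/12)^144 ≈ 1.54284244.
A ≈ 500 × 1.54284244 ≈ 771.4212.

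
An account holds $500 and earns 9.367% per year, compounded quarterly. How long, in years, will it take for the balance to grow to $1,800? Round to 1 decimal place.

13.8 years

We need (1 + 0.0234175)^(4t) = 3.6, so 4t = ln 3.6 / ln 1.023418 ≈ 55.3379.
t ≈ 55.3379/4 = 13.8345 years.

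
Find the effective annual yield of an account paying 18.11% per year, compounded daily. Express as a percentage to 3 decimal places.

One year is 365 periods at 0.000496164 each: (1 + 0.000496164)^365 ≈ 1.198481.
EAR = 1.198481 − 1 ≈ 19.84812%.

19.848%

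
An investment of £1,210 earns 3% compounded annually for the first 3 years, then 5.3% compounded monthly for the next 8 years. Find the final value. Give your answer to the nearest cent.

£2,018.52

After 3 years at 3%: 1,210 × 1.092727 ≈ 1,322.1997.
Then 8 years at 5.3%: 1,322.1997 × 1.526635683 ≈ 2,018.5172.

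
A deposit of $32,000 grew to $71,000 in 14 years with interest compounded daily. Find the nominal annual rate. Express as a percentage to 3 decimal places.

The 5110-period growth factor is 71,000/32,000 = 2.21875.
r/365 = 2.21875^(1/5110) − 1 ≈ 0.00015597, so r ≈ 365·0.00015597 = 5.69290%.

5.693%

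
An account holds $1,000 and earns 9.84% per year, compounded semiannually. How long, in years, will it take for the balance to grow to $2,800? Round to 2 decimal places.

10.72 years

We need (1 + 0.0492)^(2t) = 2.8, so 2t = ln 2.8 / ln 1.0492 ≈ 21.4379.
t ≈ 21.4379/2 = 10.7190 years.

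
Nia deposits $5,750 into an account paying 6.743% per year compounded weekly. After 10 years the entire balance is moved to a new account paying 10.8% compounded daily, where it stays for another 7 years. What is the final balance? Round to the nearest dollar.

Phase 1: 5,750·(1 + 0.06743/52)^520 ≈ 11,280.3586.
Phase 2: 11,280.3586·(1 + 0.108/365)^2555 ≈ 24,021.5469.

$24,022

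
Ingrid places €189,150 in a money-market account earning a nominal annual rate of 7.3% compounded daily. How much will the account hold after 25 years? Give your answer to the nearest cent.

€1,173,044.61

Periodic rate = 7.3%/365 = 0.0002; periods = 365·25 = 9125.
A = 189,150·(1 + 0.0002)^9125 ≈ 189,150·6.201663263187 ≈ 1,173,044.6062.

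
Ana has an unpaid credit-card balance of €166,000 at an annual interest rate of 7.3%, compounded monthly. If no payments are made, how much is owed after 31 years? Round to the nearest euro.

€1,584,671

Growth factor = (1 + 0.073/12)^372 ≈ 9.54621267363.
A ≈ 166,000 × 9.54621267363 ≈ 1,584,671.3038.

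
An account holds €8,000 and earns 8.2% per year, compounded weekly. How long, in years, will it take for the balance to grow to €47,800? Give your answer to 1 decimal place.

We need (1 + 0.00157692)^(52t) = 5.975, so 52t = ln 5.975 / ln 1.001577 ≈ 1134.4835.
t ≈ 1134.4835/52 = 21.8170 years.

21.8 years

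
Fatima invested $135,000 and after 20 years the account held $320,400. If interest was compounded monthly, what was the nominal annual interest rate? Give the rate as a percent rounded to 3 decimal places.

(1 + r/12)^240 = 320,400/135,000 = 2.37333.
1 + r/12 = 2.37333^(1/240) ≈ 1.003608, so r/12 ≈ 0.00360772.
r ≈ 12·0.00360772 = 4.32927%.

4.329%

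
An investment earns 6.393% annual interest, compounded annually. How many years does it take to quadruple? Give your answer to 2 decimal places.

22.37 years

(1 + 0.06393)^t = 4.
t = ln 4 / ln(1 + 0.06393) ≈ 1.3863/0.0619696 ≈ 22.3706.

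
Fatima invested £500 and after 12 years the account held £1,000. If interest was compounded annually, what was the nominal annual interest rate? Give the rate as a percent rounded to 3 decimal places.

5.946%

(1 + r)^12 = 1,000/500 = 2.
1 + r = 2^(1/12) ≈ 1.059463, so r ≈ 0.0594631.
r ≈ 5.94631%.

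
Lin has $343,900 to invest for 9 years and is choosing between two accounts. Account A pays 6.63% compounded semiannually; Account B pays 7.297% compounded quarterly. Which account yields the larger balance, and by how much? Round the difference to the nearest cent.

Account A growth factor: (1 + 0.03315)^18 ≈ 1.79862589031; balance ≈ 618,547.4437.
Account B growth factor: (1 + 0.0182425)^36 ≈ 1.91709624696; balance ≈ 659,289.3993.
Account B is larger by 40,741.9557.

Account B, by $40,741.96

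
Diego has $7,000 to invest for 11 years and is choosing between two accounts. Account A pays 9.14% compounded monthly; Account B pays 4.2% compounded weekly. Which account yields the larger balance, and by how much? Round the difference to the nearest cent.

Account A, by $7,949.61

A: (1 + 0.0914/12)^132 ≈ 2.7226085149, so 7,000 × 2.7226085149 ≈ 19,058.2596.
B: (1 + 0.042/52)^572 ≈ 1.5869493468, so 7,000 × 1.5869493468 ≈ 11,108.6454.
Difference ≈ 7,949.6142 in favor of A.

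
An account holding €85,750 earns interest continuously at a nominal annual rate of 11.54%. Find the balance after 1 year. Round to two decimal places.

€96,239.14

A = P·e^(rt) = 85,750·e^(0.1154·1) = 85,750·e^0.1154.
e^0.1154 ≈ 1.1223222767, so A ≈ 96,239.1352.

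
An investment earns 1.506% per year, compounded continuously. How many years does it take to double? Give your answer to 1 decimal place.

e^(0.01506t) = 2, so 0.01506t = ln 2 ≈ 0.69315.
t ≈ 0.69315/0.01506 ≈ 46.0257.

46.0 years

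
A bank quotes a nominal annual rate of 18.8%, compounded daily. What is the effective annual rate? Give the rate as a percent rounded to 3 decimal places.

One year is 365 periods at 0.000515068 each: (1 + 0.000515068)^365 ≈ 1.206775.
EAR = 1.206775 − 1 ≈ 20.67751%.

20.678%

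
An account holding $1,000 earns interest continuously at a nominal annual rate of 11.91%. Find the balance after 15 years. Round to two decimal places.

$5,968.53

A = P·e^(rt) = 1,000·e^(0.1191·15) = 1,000·e^1.7865.
e^1.7865 ≈ 5.968526025, so A ≈ 5,968.5260.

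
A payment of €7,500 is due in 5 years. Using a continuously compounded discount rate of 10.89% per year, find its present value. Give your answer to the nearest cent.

P = A·e^(−rt) = 7,500·e^(−0.5445).
e^(−0.5445) ≈ 0.5801317767, so P ≈ 4,350.9883.

€4,350.99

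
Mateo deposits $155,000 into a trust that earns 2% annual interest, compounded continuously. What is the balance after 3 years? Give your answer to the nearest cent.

$164,584.66

A = P·e^(rt) = 155,000·e^(0.02·3) = 155,000·e^0.06.
e^0.06 ≈ 1.06183654655, so A ≈ 164,584.6647.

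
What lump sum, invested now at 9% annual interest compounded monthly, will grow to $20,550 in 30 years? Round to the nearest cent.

Periodic rate = 9%/12 = 0.0075; 360 periods.
P = 20,550/(1 + 0.0075)^360 ≈ 20,550/14.730576123 ≈ 1,395.0575.

$1,395.06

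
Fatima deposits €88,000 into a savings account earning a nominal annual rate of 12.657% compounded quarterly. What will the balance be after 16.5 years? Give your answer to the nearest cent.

Periodic rate = 12.657%/4 = 0.0316425; periods = 4·16.5 = 66.
A = 88,000·(1 + 0.0316425)^66 ≈ 88,000·7.81499788161 ≈ 687,719.8136.

€687,719.81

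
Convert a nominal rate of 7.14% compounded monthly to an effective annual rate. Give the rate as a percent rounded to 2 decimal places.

EAR = (1 + 7.14%/12)^12 − 1 = (1 + 0.00595)^12 − 1.
(1 + 0.00595)^12 ≈ 1.073784, so EAR ≈ 7.37835%.

7.38%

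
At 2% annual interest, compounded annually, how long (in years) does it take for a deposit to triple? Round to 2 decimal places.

(1 + 0.02)^t = 3.
t = ln 3 / ln(1 + 0.02) ≈ 1.0986/0.0198026 ≈ 55.4781.

55.48 years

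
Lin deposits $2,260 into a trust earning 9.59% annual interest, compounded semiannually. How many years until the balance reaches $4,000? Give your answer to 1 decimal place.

(1 + 0.04795)^(2t) = 4,000/2,260 = 1.7699.
2t·ln(1 + 0.04795) = ln(1.7699); 2t = 0.57093/0.0468359 ≈ 12.1900.
t ≈ 6.0950 years.

6.1 years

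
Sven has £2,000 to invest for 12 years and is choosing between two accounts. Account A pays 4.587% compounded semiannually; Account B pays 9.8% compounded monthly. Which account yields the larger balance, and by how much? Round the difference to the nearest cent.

Account A growth factor: (1 + 0.022935)^24 ≈ 1.723268386; balance ≈ 3,446.5368.
Account B growth factor: (1 + 0.098/12)^144 ≈ 3.225938724; balance ≈ 6,451.8774.
Account B is larger by 3,005.3407.

Account B, by £3,005.34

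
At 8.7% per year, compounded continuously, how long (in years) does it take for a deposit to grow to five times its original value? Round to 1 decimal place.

e^(0.087t) = 5, so 0.087t = ln 5 ≈ 1.6094.
t ≈ 1.6094/0.087 ≈ 18.4993.

18.5 years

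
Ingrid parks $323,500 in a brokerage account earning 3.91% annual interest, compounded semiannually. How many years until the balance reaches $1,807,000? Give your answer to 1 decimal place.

44.4 years

(1 + 0.01955)^(2t) = 1,807,000/323,500 = 5.5858.
2t·ln(1 + 0.01955) = ln(5.5858); 2t = 1.7202/0.0193614 ≈ 88.8483.
t ≈ 44.4242 years.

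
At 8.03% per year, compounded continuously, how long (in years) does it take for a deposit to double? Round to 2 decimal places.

e^(0.0803t) = 2, so 0.0803t = ln 2 ≈ 0.69315.
t ≈ 0.69315/0.0803 ≈ 8.6320.

8.63 years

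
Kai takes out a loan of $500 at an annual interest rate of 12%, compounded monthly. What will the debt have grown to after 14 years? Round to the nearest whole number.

$2,660

Periodic rate = 12%/12 = 0.01; periods = 12·14 = 168.
A = 500·(1 + 0.01)^168 ≈ 500·5.320969818 ≈ 2,660.4849.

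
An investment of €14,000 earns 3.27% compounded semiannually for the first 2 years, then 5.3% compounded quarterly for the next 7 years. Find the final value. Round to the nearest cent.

Phase 1: 14,000·(1 + 0.01635)^4 ≈ 14,938.3009.
Phase 2: 14,938.3009·(1 + 0.01325)^28 ≈ 21,595.6534.

€21,595.65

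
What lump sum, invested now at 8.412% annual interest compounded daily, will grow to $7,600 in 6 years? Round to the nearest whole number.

Periodic rate = 8.412%/365 = 0.000230466; 2190 periods.
P = 7,600/(1 + 0.08412/365)^2190 ≈ 7,600/1.656425303 ≈ 4,588.1936.

$4,588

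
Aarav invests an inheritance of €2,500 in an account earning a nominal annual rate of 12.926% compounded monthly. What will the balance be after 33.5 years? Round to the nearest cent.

Periodic rate = 12.926%/12 = 0.0107717; periods = 12·33.5 = 402.
A = 2,500·(1 + 0.12926/12)^402 ≈ 2,500·74.2215356222 ≈ 185,553.8391.

€185,553.84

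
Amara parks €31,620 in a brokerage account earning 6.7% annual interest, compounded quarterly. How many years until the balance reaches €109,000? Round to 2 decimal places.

18.63 years

(1 + 0.01675)^(4t) = 109,000/31,620 = 3.4472.
4t·ln(1 + 0.01675) = ln(3.4472); 4t = 1.2376/0.0166113 ≈ 74.5011.
t ≈ 18.6253 years.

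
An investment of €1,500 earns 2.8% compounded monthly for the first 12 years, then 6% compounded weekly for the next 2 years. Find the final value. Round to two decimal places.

€2,365.54

Phase 1: 1,500·(1 + 0.028/12)^144 ≈ 2,098.1872.
Phase 2: 2,098.1872·(1 + 0.06/52)^104 ≈ 2,365.5358.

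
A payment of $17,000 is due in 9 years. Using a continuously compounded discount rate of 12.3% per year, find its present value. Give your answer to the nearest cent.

$5,619.34

P = A·e^(−rt) = 17,000·e^(−1.107).
e^(−1.107) ≈ 0.33054912246, so P ≈ 5,619.3351.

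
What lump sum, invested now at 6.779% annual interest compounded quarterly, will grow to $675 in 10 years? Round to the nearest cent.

$344.64

Periodic rate = 6.779%/4 = 0.0169475; 40 periods.
P = 675/(1 + 0.0169475)^40 ≈ 675/1.95858002 ≈ 344.6374.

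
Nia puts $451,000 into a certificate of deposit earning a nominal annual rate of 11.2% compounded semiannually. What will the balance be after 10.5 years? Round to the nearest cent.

Growth factor = (1 + 0.056)^21 ≈ 3.140091347211.
A ≈ 451,000 × 3.140091347211 ≈ 1,416,181.1976.

$1,416,181.20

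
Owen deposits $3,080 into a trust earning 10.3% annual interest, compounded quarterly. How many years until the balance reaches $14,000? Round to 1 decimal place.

(1 + 0.02575)^(4t) = 14,000/3,080 = 4.5455.
4t·ln(1 + 0.02575) = ln(4.5455); 4t = 1.5141/0.0254241 ≈ 59.5549.
t ≈ 14.8887 years.

14.9 years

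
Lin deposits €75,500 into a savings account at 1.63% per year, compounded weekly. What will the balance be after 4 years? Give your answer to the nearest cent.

Periodic rate = 1.63%/52 = 0.000313462; periods = 52·4 = 208.
A = 75,500·(1 + 0.0163/52)^208 ≈ 75,500·1.0673615726 ≈ 80,585.7987.

€80,585.80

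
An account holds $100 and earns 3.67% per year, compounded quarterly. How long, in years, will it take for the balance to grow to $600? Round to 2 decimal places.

49.05 years

We need (1 + 0.009175)^(4t) = 6, so 4t = ln 6 / ln 1.009175 ≈ 196.1817.
t ≈ 196.1817/4 = 49.0454 years.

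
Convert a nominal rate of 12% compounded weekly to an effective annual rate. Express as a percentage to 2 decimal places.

12.73%

One year is 52 periods at 0.00230769 each: (1 + 0.00230769)^52 ≈ 1.127341.
EAR = 1.127341 − 1 ≈ 12.73410%.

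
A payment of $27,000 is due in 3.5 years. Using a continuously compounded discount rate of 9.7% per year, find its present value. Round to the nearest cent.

$19,227.41

P = A·e^(−rt) = 27,000·e^(−0.3395).
e^(−0.3395) ≈ 0.71212629691, so P ≈ 19,227.4100.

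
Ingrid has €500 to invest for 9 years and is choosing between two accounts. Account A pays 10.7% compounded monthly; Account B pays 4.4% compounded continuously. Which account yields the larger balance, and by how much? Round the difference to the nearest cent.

A: (1 + 0.107/12)^108 ≈ 2.608386882, so 500 × 2.608386882 ≈ 1,304.1934.
B: e^(0.044·9) = e^0.396 ≈ 1.48586932, so 500 × 1.48586932 ≈ 742.9347.
Difference ≈ 561.2588 in favor of A.

Account A, by €561.26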